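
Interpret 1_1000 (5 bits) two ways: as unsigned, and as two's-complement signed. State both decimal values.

unsigned = 24, signed = -8

Unsigned: 11000 = 24.
Signed: MSB=1 → 24 − 32 = -8.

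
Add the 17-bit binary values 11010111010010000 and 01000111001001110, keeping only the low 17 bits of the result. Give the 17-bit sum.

  11010111010010000
+ 01000111001001110
= 00011110011011110  (discard carry-out 1)

00011110011011110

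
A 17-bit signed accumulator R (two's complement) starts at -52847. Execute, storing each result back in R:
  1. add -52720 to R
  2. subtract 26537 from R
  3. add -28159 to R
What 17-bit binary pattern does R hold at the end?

11000110111111001

Start: R = -52847 = 10011000110010001.
R = -52847 + (-52720) = -105567; wraps to 25505 = 00110001110100001
R = 25505 − 26537 = -1032 = 11111101111111000
R = -1032 + (-28159) = -29191 = 11000110111111001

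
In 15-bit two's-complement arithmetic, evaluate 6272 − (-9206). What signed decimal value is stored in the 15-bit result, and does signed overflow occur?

15478; no overflow

6272 → 001100010000000
-9206 → 101110000001010
Subtract via negate-and-add: invert 101110000001010 + 1 = 010001111110110 (i.e. 9206).
  001100010000000
+ 010001111110110
= 011110001110110
Result 011110001110110: MSB = 0 → value 15478.
Both addends (after negating the subtrahend) are non-negative and so is the stored result: no signed overflow.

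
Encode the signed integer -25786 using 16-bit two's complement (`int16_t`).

1001101101000110

|-25786| = 25786 = 0110010010111010 in 16 bits.
Invert the bits: 1001101101000101. Add 1: 1001101101000110.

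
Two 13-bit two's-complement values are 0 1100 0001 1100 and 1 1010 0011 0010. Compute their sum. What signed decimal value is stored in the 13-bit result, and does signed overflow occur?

1614; no overflow

0 1100 0001 1100 → 0110000011100 = 3100 (signed)
1 1010 0011 0010 → 1101000110010 = -1486 (signed)
  0110000011100
+ 1101000110010
= 0011001001110  (discard carry-out 1)
Result 0011001001110: MSB = 0 → value 1614.
Addends have opposite signs, so signed overflow cannot occur.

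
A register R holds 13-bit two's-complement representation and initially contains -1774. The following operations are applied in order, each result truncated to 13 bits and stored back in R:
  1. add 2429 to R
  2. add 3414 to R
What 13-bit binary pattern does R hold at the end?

0111111100101

Start: R = -1774 = 1100100010010.
R = -1774 + 2429 = 655 = 0001010001111
R = 655 + 3414 = 4069 = 0111111100101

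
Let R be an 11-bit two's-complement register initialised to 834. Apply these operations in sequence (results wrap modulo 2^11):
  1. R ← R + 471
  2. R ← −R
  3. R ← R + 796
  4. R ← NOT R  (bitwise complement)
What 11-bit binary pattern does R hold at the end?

00111111100

Start: R = 834 = 01101000010.
R = 834 + 471 = 1305; wraps to -743 = 10100011001
R = −(-743) = 743 = 01011100111
R = 743 + 796 = 1539; wraps to -509 = 11000000011
R = NOT 11000000011 = 00111111100 = 508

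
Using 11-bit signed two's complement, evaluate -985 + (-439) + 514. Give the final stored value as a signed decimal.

-910

-985 + (-439) = -1424 → wraps to 624 (01001110000)
624 + 514 = 1138 → wraps to -910 (10001110010)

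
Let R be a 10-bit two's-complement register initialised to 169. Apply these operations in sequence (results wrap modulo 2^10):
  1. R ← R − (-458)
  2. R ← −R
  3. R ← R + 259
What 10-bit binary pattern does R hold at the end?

Start: R = 169 = 0010101001.
R = 169 − (-458) = 627; wraps to -397 = 1001110011
R = −(-397) = 397 = 0110001101
R = 397 + 259 = 656; wraps to -368 = 1010010000

1010010000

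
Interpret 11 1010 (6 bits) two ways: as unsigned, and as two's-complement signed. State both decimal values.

Unsigned: 111010 = 58.
Signed: MSB=1 → 58 − 64 = -6.

unsigned = 58, signed = -6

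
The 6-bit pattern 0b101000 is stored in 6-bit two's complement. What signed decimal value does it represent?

-24

MSB is 1, so the value is negative.
Unsigned reading: 40. Subtract 2^6 = 64: 40 − 64 = -24.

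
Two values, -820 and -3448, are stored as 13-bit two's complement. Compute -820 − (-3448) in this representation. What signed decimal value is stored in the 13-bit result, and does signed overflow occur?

2628; no overflow

-820 → 1110011001100
-3448 → 1001010001000
Subtract via negate-and-add: invert 1001010001000 + 1 = 0110101111000 (i.e. 3448).
  1110011001100
+ 0110101111000
= 0101001000100  (discard carry-out 1)
Result 0101001000100: MSB = 0 → value 2628.
Addends (after negating the subtrahend) have opposite signs, so signed overflow cannot occur.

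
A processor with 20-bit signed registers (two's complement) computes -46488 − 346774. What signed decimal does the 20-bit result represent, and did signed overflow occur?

-393262; no overflow

-46488 → 11110100101001101000
346774 → 01010100101010010110
Subtract via negate-and-add: invert 01010100101010010110 + 1 = 10101011010101101010 (i.e. -346774).
  11110100101001101000
+ 10101011010101101010
= 10011111111111010010  (discard carry-out 1)
Result 10011111111111010010: MSB = 1 → 655314 − 1048576 = -393262.
Both addends (after negating the subtrahend) are negative and so is the stored result: no signed overflow.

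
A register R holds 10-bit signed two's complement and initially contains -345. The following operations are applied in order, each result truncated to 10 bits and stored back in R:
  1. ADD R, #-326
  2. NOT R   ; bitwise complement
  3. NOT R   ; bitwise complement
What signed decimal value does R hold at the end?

353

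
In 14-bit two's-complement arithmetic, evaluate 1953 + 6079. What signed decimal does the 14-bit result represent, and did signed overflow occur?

8032; no overflow

1953 → 00011110100001
6079 → 01011110111111
  00011110100001
+ 01011110111111
= 01111101100000
Result 01111101100000: MSB = 0 → value 8032.
Both addends are non-negative and so is the stored result: no signed overflow.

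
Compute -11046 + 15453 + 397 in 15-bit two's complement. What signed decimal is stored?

4804

-11046 + 15453 = 4407 (001000100110111)
4407 + 397 = 4804 (001001011000100)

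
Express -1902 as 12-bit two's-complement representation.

|-1902| = 1902 = 011101101110 in 12 bits.
Invert the bits: 100010010001. Add 1: 100010010010.
Check: 100010010010 reads as 2194 − 4096 = -1902.

100010010010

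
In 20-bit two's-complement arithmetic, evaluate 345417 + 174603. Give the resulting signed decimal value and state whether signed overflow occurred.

345417 → 01010100010101001001
174603 → 00101010101000001011
  01010100010101001001
+ 00101010101000001011
= 01111110111101010100
Result 01111110111101010100: MSB = 0 → value 520020.
Both addends are non-negative and so is the stored result: no signed overflow.

520020; no overflow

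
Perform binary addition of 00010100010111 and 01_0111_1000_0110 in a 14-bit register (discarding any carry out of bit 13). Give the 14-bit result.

  00010100010111
+ 01011110000110
= 01110010011101

01110010011101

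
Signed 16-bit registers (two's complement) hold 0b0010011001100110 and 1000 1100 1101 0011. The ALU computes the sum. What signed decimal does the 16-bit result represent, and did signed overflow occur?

-19655; no overflow

0b0010011001100110 → 0010011001100110 = 9830 (signed)
1000 1100 1101 0011 → 1000110011010011 = -29485 (signed)
  0010011001100110
+ 1000110011010011
= 1011001100111001
Result 1011001100111001: MSB = 1 → 45881 − 65536 = -19655.
Addends have opposite signs, so signed overflow cannot occur.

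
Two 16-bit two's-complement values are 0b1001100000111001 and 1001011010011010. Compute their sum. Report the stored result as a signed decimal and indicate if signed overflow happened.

11987; overflow

0b1001100000111001 → 1001100000111001 = -26567 (signed)
1001011010011010 = -26982 (signed)
  1001100000111001
+ 1001011010011010
= 0010111011010011  (discard carry-out 1)
Result 0010111011010011: MSB = 0 → value 11987.
Both addends are negative but the stored result is non-negative: signed overflow. The true value -26567 + (-26982) = -53549 lies outside [-32768, 32767].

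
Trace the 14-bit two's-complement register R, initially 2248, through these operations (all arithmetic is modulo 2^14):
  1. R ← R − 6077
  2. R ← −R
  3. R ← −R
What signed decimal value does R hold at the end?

Start: R = 2248 = 00100011001000.
R = 2248 − 6077 = -3829 = 11000100001011
R = −(-3829) = 3829 = 00111011110101
R = −(3829) = -3829 = 11000100001011

-3829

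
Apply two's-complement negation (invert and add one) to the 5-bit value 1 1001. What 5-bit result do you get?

00111

Invert: 00110. Add 1: 00111.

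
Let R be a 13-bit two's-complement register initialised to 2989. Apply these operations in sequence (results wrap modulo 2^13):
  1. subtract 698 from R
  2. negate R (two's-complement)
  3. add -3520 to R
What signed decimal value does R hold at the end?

Start: R = 2989 = 0101110101101.
R = 2989 − 698 = 2291 = 0100011110011
R = −(2291) = -2291 = 1011100001101
R = -2291 + (-3520) = -5811; wraps to 2381 = 0100101001101

2381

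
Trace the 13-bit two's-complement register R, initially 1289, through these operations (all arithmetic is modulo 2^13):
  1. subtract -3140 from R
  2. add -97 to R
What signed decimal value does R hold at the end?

Start: R = 1289 = 0010100001001.
R = 1289 − (-3140) = 4429; wraps to -3763 = 1000101001101
R = -3763 + (-97) = -3860 = 1000011101100

-3860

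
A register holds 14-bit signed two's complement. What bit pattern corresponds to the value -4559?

10111000110001

|-4559| = 4559 = 01000111001111 in 14 bits.
Invert the bits: 10111000110000. Add 1: 10111000110001.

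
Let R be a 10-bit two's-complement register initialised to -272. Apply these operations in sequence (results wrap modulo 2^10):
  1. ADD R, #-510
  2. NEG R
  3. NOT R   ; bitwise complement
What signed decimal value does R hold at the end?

Start: R = -272 = 1011110000.
R = -272 + (-510) = -782; wraps to 242 = 0011110010
R = −(242) = -242 = 1100001110
R = NOT 1100001110 = 0011110001 = 241

241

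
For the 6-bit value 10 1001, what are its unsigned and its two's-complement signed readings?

unsigned = 41, signed = -23

Unsigned: 101001 = 41.
Signed: MSB=1 → 41 − 64 = -23.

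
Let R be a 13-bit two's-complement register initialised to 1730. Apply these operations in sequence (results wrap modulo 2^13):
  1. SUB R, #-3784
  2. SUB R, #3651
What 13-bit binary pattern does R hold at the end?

Start: R = 1730 = 0011011000010.
R = 1730 − (-3784) = 5514; wraps to -2678 = 1010110001010
R = -2678 − 3651 = -6329; wraps to 1863 = 0011101000111

0011101000111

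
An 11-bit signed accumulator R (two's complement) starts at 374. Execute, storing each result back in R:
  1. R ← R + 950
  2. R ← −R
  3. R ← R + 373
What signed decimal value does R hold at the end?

-951

Start: R = 374 = 00101110110.
R = 374 + 950 = 1324; wraps to -724 = 10100101100
R = −(-724) = 724 = 01011010100
R = 724 + 373 = 1097; wraps to -951 = 10001001001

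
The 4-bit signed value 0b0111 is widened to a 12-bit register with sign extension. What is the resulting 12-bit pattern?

MSB of 0111 is 0; replicate it into the new high bits.
00000000|0111 → 000000000111 (still 7).

000000000111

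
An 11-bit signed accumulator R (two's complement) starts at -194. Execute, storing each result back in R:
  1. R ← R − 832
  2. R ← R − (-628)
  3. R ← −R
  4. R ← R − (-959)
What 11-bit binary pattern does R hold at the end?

10101001101

Start: R = -194 = 11100111110.
R = -194 − 832 = -1026; wraps to 1022 = 01111111110
R = 1022 − (-628) = 1650; wraps to -398 = 11001110010
R = −(-398) = 398 = 00110001110
R = 398 − (-959) = 1357; wraps to -691 = 10101001101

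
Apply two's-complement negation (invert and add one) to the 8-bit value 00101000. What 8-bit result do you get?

11011000

Invert: 11010111. Add 1: 11011000.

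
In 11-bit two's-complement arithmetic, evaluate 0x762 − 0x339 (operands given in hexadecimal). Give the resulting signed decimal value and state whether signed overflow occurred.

0x762 = 11101100010 = -158 (signed)
0x339 = 01100111001 = 825 (signed)
Subtract via negate-and-add: invert 01100111001 + 1 = 10011000111 (i.e. -825).
  11101100010
+ 10011000111
= 10000101001  (discard carry-out 1)
Result 10000101001: MSB = 1 → 1065 − 2048 = -983.
Both addends (after negating the subtrahend) are negative and so is the stored result: no signed overflow.

-983; no overflow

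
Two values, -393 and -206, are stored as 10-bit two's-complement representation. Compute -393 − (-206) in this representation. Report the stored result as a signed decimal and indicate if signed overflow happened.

-187; no overflow

-393 → 1001110111
-206 → 1100110010
Subtract via negate-and-add: invert 1100110010 + 1 = 0011001110 (i.e. 206).
  1001110111
+ 0011001110
= 1101000101
Result 1101000101: MSB = 1 → 837 − 1024 = -187.
Addends (after negating the subtrahend) have opposite signs, so signed overflow cannot occur.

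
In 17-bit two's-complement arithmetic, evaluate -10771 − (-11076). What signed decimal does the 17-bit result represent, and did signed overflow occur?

305; no overflow

-10771 → 11101010111101101
-11076 → 11101010010111100
Subtract via negate-and-add: invert 11101010010111100 + 1 = 00010101101000100 (i.e. 11076).
  11101010111101101
+ 00010101101000100
= 00000000100110001  (discard carry-out 1)
Result 00000000100110001: MSB = 0 → value 305.
Addends (after negating the subtrahend) have opposite signs, so signed overflow cannot occur.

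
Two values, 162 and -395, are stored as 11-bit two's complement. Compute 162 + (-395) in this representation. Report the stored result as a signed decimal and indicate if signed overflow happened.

-233; no overflow

162 → 00010100010
-395 → 11001110101
  00010100010
+ 11001110101
= 11100010111
Result 11100010111: MSB = 1 → 1815 − 2048 = -233.
Addends have opposite signs, so signed overflow cannot occur.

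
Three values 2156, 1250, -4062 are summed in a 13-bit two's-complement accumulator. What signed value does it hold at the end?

2156 + 1250 = 3406 (0110101001110)
3406 + (-4062) = -656 (1110101110000)

-656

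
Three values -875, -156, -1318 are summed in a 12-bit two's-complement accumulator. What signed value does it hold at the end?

1747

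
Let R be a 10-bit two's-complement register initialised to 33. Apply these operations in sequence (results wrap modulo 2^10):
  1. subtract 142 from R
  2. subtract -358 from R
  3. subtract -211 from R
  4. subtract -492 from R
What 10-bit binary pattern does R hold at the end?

Start: R = 33 = 0000100001.
R = 33 − 142 = -109 = 1110010011
R = -109 − (-358) = 249 = 0011111001
R = 249 − (-211) = 460 = 0111001100
R = 460 − (-492) = 952; wraps to -72 = 1110111000

1110111000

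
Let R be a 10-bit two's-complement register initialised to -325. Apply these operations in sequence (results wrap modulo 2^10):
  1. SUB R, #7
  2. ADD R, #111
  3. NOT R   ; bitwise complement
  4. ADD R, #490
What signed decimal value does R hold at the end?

Start: R = -325 = 1010111011.
R = -325 − 7 = -332 = 1010110100
R = -332 + 111 = -221 = 1100100011
R = NOT 1100100011 = 0011011100 = 220
R = 220 + 490 = 710; wraps to -314 = 1011000110

-314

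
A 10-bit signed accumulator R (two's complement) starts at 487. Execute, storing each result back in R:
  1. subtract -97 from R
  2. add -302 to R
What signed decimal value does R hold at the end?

282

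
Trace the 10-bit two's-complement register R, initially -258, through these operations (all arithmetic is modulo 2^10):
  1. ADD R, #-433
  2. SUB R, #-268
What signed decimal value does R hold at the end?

Start: R = -258 = 1011111110.
R = -258 + (-433) = -691; wraps to 333 = 0101001101
R = 333 − (-268) = 601; wraps to -423 = 1001011001

-423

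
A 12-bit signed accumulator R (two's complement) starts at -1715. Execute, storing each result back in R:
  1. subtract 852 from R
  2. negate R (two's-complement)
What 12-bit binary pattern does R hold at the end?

101000000111

Start: R = -1715 = 100101001101.
R = -1715 − 852 = -2567; wraps to 1529 = 010111111001
R = −(1529) = -1529 = 101000000111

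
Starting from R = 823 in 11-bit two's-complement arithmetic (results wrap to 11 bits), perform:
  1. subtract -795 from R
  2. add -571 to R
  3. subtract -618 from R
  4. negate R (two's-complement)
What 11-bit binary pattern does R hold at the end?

00101111111

Start: R = 823 = 01100110111.
R = 823 − (-795) = 1618; wraps to -430 = 11001010010
R = -430 + (-571) = -1001 = 10000010111
R = -1001 − (-618) = -383 = 11010000001
R = −(-383) = 383 = 00101111111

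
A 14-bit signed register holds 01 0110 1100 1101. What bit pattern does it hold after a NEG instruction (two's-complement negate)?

Invert: 10100100110010. Add 1: 10100100110011.
Check: 01011011001101 = 5837, 10100100110011 = -5837.

10100100110011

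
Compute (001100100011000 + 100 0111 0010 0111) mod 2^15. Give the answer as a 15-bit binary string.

110000000111111

  001100100011000
+ 100011100100111
= 110000000111111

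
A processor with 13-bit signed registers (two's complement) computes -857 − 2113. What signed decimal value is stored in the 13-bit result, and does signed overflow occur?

-2970; no overflow

-857 → 1110010100111
2113 → 0100001000001
Subtract via negate-and-add: invert 0100001000001 + 1 = 1011110111111 (i.e. -2113).
  1110010100111
+ 1011110111111
= 1010001100110  (discard carry-out 1)
Result 1010001100110: MSB = 1 → 5222 − 8192 = -2970.
Both addends (after negating the subtrahend) are negative and so is the stored result: no signed overflow.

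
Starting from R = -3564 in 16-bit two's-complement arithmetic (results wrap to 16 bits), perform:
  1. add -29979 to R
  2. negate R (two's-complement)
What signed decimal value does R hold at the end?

-31993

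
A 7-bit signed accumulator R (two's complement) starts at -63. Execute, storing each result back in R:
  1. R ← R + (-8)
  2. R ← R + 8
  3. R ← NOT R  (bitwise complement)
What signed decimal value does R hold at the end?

Start: R = -63 = 1000001.
R = -63 + (-8) = -71; wraps to 57 = 0111001
R = 57 + 8 = 65; wraps to -63 = 1000001
R = NOT 1000001 = 0111110 = 62

62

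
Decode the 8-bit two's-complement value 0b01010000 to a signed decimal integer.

MSB is 0, so the value is non-negative: 01010000 = 80.

80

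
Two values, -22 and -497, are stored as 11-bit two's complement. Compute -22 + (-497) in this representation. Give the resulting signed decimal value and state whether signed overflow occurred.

-22 → 11111101010
-497 → 11000001111
  11111101010
+ 11000001111
= 10111111001  (discard carry-out 1)
Result 10111111001: MSB = 1 → 1529 − 2048 = -519.
Both addends are negative and so is the stored result: no signed overflow.

-519; no overflow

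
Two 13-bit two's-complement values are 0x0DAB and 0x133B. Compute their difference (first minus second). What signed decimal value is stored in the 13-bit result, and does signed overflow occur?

-1424; overflow

0x0DAB = 0110110101011 = 3499 (signed)
0x133B = 1001100111011 = -3269 (signed)
Subtract via negate-and-add: invert 1001100111011 + 1 = 0110011000101 (i.e. 3269).
  0110110101011
+ 0110011000101
= 1101001110000
Result 1101001110000: MSB = 1 → 6768 − 8192 = -1424.
Both addends (after negating the subtrahend) are non-negative but the stored result is negative: signed overflow. The true value 3499 − (-3269) = 6768 lies outside [-4096, 4095].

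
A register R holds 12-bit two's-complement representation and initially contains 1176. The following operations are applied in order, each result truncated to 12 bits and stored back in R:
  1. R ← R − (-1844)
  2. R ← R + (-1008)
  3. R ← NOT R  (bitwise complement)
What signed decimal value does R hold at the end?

-2013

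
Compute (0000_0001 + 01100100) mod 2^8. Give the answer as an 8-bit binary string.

01100101

  00000001
+ 01100100
= 01100101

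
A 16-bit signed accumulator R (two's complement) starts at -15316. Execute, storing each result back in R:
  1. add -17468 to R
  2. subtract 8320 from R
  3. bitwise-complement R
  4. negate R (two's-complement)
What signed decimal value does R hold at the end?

24433

Start: R = -15316 = 1100010000101100.
R = -15316 + (-17468) = -32784; wraps to 32752 = 0111111111110000
R = 32752 − 8320 = 24432 = 0101111101110000
R = NOT 0101111101110000 = 1010000010001111 = -24433
R = −(-24433) = 24433 = 0101111101110001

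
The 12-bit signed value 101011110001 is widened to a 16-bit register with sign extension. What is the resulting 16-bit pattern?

MSB of 101011110001 is 1; replicate it into the new high bits.
1111|101011110001 → 1111101011110001 (still -1295).

1111101011110001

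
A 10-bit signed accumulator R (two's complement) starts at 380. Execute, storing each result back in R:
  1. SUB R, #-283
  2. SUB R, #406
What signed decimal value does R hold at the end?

257

Start: R = 380 = 0101111100.
R = 380 − (-283) = 663; wraps to -361 = 1010010111
R = -361 − 406 = -767; wraps to 257 = 0100000001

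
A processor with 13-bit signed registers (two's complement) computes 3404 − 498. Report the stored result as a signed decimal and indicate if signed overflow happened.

2906; no overflow

3404 → 0110101001100
498 → 0000111110010
Subtract via negate-and-add: invert 0000111110010 + 1 = 1111000001110 (i.e. -498).
  0110101001100
+ 1111000001110
= 0101101011010  (discard carry-out 1)
Result 0101101011010: MSB = 0 → value 2906.
Addends (after negating the subtrahend) have opposite signs, so signed overflow cannot occur.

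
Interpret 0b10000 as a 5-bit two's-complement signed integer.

-16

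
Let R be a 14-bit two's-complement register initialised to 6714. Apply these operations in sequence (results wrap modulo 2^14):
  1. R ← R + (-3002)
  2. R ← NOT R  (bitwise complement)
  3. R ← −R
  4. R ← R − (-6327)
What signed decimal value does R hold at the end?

-6344

Start: R = 6714 = 01101000111010.
R = 6714 + (-3002) = 3712 = 00111010000000
R = NOT 00111010000000 = 11000101111111 = -3713
R = −(-3713) = 3713 = 00111010000001
R = 3713 − (-6327) = 10040; wraps to -6344 = 10011100111000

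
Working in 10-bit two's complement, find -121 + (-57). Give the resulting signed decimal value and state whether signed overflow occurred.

-178; no overflow

-121 → 1110000111
-57 → 1111000111
  1110000111
+ 1111000111
= 1101001110  (discard carry-out 1)
Result 1101001110: MSB = 1 → 846 − 1024 = -178.
Both addends are negative and so is the stored result: no signed overflow.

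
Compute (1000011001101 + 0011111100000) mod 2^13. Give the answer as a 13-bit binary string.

1100010101101

  1000011001101
+ 0011111100000
= 1100010101101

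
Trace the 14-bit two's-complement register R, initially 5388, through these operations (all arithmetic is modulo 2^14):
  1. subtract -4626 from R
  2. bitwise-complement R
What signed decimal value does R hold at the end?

6369

Start: R = 5388 = 01010100001100.
R = 5388 − (-4626) = 10014; wraps to -6370 = 10011100011110
R = NOT 10011100011110 = 01100011100001 = 6369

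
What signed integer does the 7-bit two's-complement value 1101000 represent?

-24

MSB is 1, so the value is negative.
Invert: 0010111. Add 1: 0011000 = 24. So the value is −24.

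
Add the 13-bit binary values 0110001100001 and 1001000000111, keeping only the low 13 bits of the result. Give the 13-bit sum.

  0110001100001
+ 1001000000111
= 1111001101000

1111001101000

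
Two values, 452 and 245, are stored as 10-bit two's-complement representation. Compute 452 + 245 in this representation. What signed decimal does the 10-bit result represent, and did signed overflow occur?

452 → 0111000100
245 → 0011110101
  0111000100
+ 0011110101
= 1010111001
Result 1010111001: MSB = 1 → 697 − 1024 = -327.
Both addends are non-negative but the stored result is negative: signed overflow. The true value 452 + 245 = 697 lies outside [-512, 511].

-327; overflow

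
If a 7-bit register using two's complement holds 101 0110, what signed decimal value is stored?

MSB is 1, so the value is negative.
Unsigned reading: 86. Subtract 2^7 = 128: 86 − 128 = -42.

-42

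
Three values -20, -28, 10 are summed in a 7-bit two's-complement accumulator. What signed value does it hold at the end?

-38

-20 + (-28) = -48 (1010000)
-48 + 10 = -38 (1011010)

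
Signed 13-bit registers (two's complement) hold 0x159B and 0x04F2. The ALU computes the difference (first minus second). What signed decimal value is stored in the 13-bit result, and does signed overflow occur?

-3927; no overflow

0x159B = 1010110011011 = -2661 (signed)
0x04F2 = 0010011110010 = 1266 (signed)
Subtract via negate-and-add: invert 0010011110010 + 1 = 1101100001110 (i.e. -1266).
  1010110011011
+ 1101100001110
= 1000010101001  (discard carry-out 1)
Result 1000010101001: MSB = 1 → 4265 − 8192 = -3927.
Both addends (after negating the subtrahend) are negative and so is the stored result: no signed overflow.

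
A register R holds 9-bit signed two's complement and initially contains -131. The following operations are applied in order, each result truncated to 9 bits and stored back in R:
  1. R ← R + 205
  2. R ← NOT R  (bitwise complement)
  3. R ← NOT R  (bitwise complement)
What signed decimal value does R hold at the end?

74

Start: R = -131 = 101111101.
R = -131 + 205 = 74 = 001001010
R = NOT 001001010 = 110110101 = -75
R = NOT 110110101 = 001001010 = 74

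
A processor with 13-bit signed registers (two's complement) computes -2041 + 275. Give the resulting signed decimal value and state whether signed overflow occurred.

-1766; no overflow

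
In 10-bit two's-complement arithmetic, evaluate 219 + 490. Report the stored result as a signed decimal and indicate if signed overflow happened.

219 → 0011011011
490 → 0111101010
  0011011011
+ 0111101010
= 1011000101
Result 1011000101: MSB = 1 → 709 − 1024 = -315.
Both addends are non-negative but the stored result is negative: signed overflow. The true value 219 + 490 = 709 lies outside [-512, 511].

-315; overflow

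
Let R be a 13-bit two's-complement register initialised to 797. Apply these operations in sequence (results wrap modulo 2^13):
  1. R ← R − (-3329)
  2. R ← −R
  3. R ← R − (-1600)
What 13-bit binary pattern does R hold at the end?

1011000100010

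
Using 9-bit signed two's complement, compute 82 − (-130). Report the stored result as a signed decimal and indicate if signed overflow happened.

212; no overflow

82 → 001010010
-130 → 101111110
Subtract via negate-and-add: invert 101111110 + 1 = 010000010 (i.e. 130).
  001010010
+ 010000010
= 011010100
Result 011010100: MSB = 0 → value 212.
Both addends (after negating the subtrahend) are non-negative and so is the stored result: no signed overflow.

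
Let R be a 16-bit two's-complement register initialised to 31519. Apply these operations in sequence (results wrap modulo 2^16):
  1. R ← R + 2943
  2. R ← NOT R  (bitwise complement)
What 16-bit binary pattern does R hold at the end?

Start: R = 31519 = 0111101100011111.
R = 31519 + 2943 = 34462; wraps to -31074 = 1000011010011110
R = NOT 1000011010011110 = 0111100101100001 = 31073

0111100101100001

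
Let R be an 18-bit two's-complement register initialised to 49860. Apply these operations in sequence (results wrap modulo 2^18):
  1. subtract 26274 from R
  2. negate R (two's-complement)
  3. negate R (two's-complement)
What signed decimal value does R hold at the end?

Start: R = 49860 = 001100001011000100.
R = 49860 − 26274 = 23586 = 000101110000100010
R = −(23586) = -23586 = 111010001111011110
R = −(-23586) = 23586 = 000101110000100010

23586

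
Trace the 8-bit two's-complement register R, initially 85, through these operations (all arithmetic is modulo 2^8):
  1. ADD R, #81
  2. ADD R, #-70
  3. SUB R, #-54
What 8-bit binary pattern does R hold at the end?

Start: R = 85 = 01010101.
R = 85 + 81 = 166; wraps to -90 = 10100110
R = -90 + (-70) = -160; wraps to 96 = 01100000
R = 96 − (-54) = 150; wraps to -106 = 10010110

10010110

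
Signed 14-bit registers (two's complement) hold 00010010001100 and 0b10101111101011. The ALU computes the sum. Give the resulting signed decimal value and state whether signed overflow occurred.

-3977; no overflow

00010010001100 = 1164 (signed)
0b10101111101011 → 10101111101011 = -5141 (signed)
  00010010001100
+ 10101111101011
= 11000001110111
Result 11000001110111: MSB = 1 → 12407 − 16384 = -3977.
Addends have opposite signs, so signed overflow cannot occur.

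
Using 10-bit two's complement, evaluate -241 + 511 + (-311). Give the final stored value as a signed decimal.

-41

-241 + 511 = 270 (0100001110)
270 + (-311) = -41 (1111010111)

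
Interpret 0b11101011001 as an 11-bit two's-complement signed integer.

-167

MSB is 1, so the value is negative.
Unsigned reading: 1881. Subtract 2^11 = 2048: 1881 − 2048 = -167.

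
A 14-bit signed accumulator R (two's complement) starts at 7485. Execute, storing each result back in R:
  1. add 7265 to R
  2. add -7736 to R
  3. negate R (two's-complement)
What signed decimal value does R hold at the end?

-7014

Start: R = 7485 = 01110100111101.
R = 7485 + 7265 = 14750; wraps to -1634 = 11100110011110
R = -1634 + (-7736) = -9370; wraps to 7014 = 01101101100110
R = −(7014) = -7014 = 10010010011010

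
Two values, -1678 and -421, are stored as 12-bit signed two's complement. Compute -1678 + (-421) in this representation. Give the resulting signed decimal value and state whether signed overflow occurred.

1997; overflow

-1678 → 100101110010
-421 → 111001011011
  100101110010
+ 111001011011
= 011111001101  (discard carry-out 1)
Result 011111001101: MSB = 0 → value 1997.
Both addends are negative but the stored result is non-negative: signed overflow. The true value -1678 + (-421) = -2099 lies outside [-2048, 2047].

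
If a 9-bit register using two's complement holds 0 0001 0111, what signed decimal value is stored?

MSB is 0, so the value is non-negative: 000010111 = 23.

23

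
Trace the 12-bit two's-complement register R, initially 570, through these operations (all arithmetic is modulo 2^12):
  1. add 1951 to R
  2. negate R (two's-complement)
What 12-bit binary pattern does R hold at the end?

011000100111

Start: R = 570 = 001000111010.
R = 570 + 1951 = 2521; wraps to -1575 = 100111011001
R = −(-1575) = 1575 = 011000100111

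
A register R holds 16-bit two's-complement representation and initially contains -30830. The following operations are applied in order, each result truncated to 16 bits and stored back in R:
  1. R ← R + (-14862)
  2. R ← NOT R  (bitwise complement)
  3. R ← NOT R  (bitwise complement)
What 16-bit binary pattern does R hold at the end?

0100110110000100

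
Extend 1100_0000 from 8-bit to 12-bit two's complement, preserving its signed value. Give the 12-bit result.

111111000000

MSB of 11000000 is 1; replicate it into the new high bits.
1111|11000000 → 111111000000 (still -64).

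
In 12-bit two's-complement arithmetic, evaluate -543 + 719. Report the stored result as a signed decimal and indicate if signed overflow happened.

176; no overflow

-543 → 110111100001
719 → 001011001111
  110111100001
+ 001011001111
= 000010110000  (discard carry-out 1)
Result 000010110000: MSB = 0 → value 176.
Addends have opposite signs, so signed overflow cannot occur.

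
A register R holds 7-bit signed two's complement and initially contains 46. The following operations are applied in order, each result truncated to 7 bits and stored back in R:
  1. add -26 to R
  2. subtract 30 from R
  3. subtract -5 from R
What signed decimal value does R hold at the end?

-5

Start: R = 46 = 0101110.
R = 46 + (-26) = 20 = 0010100
R = 20 − 30 = -10 = 1110110
R = -10 − (-5) = -5 = 1111011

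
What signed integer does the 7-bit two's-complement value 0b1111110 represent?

-2

MSB is 1, so the value is negative.
Invert: 0000001. Add 1: 0000010 = 2. So the value is −2.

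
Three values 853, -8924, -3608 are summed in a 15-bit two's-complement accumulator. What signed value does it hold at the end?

853 + (-8924) = -8071 (110000001111001)
-8071 + (-3608) = -11679 (101001001100001)

-11679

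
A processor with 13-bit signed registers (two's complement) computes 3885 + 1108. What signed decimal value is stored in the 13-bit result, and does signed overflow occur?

3885 → 0111100101101
1108 → 0010001010100
  0111100101101
+ 0010001010100
= 1001110000001
Result 1001110000001: MSB = 1 → 4993 − 8192 = -3199.
Both addends are non-negative but the stored result is negative: signed overflow. The true value 3885 + 1108 = 4993 lies outside [-4096, 4095].

-3199; overflow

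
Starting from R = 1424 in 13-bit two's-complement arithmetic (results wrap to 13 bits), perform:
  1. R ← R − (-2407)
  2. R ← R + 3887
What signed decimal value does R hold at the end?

Start: R = 1424 = 0010110010000.
R = 1424 − (-2407) = 3831 = 0111011110111
R = 3831 + 3887 = 7718; wraps to -474 = 1111000100110

-474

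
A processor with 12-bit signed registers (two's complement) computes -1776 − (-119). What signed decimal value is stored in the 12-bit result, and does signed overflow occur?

-1776 → 100100010000
-119 → 111110001001
Subtract via negate-and-add: invert 111110001001 + 1 = 000001110111 (i.e. 119).
  100100010000
+ 000001110111
= 100110000111
Result 100110000111: MSB = 1 → 2439 − 4096 = -1657.
Addends (after negating the subtrahend) have opposite signs, so signed overflow cannot occur.

-1657; no overflow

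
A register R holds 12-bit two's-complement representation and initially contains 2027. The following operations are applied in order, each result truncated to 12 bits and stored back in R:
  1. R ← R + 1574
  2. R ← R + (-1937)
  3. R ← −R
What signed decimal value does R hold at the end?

-1664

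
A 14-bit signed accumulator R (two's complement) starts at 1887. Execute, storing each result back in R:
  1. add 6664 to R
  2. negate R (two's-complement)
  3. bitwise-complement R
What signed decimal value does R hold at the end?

Start: R = 1887 = 00011101011111.
R = 1887 + 6664 = 8551; wraps to -7833 = 10000101100111
R = −(-7833) = 7833 = 01111010011001
R = NOT 01111010011001 = 10000101100110 = -7834

-7834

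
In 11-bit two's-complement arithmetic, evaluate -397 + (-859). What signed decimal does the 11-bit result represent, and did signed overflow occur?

792; overflow

-397 → 11001110011
-859 → 10010100101
  11001110011
+ 10010100101
= 01100011000  (discard carry-out 1)
Result 01100011000: MSB = 0 → value 792.
Both addends are negative but the stored result is non-negative: signed overflow. The true value -397 + (-859) = -1256 lies outside [-1024, 1023].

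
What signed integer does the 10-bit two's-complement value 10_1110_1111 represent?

-273

MSB is 1, so the value is negative.
Invert: 0100010000. Add 1: 0100010001 = 273. So the value is −273.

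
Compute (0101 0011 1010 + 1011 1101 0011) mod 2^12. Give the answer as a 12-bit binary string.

  010100111010
+ 101111010011
= 000100001101  (discard carry-out 1)

000100001101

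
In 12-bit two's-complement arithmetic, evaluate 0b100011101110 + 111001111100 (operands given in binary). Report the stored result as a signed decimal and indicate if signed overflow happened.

1898; overflow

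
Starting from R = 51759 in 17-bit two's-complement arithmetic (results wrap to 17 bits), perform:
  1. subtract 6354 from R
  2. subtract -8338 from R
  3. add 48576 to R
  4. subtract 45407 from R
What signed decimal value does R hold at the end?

56912

Start: R = 51759 = 01100101000101111.
R = 51759 − 6354 = 45405 = 01011000101011101
R = 45405 − (-8338) = 53743 = 01101000111101111
R = 53743 + 48576 = 102319; wraps to -28753 = 11000111110101111
R = -28753 − 45407 = -74160; wraps to 56912 = 01101111001010000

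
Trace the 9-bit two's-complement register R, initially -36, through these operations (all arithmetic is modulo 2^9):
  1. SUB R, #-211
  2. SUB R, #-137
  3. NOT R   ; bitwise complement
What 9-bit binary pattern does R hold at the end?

Start: R = -36 = 111011100.
R = -36 − (-211) = 175 = 010101111
R = 175 − (-137) = 312; wraps to -200 = 100111000
R = NOT 100111000 = 011000111 = 199

011000111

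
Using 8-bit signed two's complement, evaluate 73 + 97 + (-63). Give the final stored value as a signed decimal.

73 + 97 = 170 → wraps to -86 (10101010)
-86 + (-63) = -149 → wraps to 107 (01101011)

107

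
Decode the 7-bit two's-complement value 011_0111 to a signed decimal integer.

55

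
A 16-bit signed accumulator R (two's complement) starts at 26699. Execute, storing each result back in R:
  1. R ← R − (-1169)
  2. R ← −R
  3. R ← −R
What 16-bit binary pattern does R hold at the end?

0110110011011100

Start: R = 26699 = 0110100001001011.
R = 26699 − (-1169) = 27868 = 0110110011011100
R = −(27868) = -27868 = 1001001100100100
R = −(-27868) = 27868 = 0110110011011100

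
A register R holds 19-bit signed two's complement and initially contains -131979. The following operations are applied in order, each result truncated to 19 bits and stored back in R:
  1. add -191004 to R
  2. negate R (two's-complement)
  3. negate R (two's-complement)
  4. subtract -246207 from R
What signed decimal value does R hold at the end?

Start: R = -131979 = 1011111110001110101.
R = -131979 + (-191004) = -322983; wraps to 201305 = 0110001001001011001
R = −(201305) = -201305 = 1001110110110100111
R = −(-201305) = 201305 = 0110001001001011001
R = 201305 − (-246207) = 447512; wraps to -76776 = 1101101010000011000

-76776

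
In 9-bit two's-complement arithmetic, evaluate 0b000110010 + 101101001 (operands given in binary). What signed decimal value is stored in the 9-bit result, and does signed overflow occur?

-101; no overflow

0b000110010 → 000110010 = 50 (signed)
101101001 = -151 (signed)
  000110010
+ 101101001
= 110011011
Result 110011011: MSB = 1 → 411 − 512 = -101.
Addends have opposite signs, so signed overflow cannot occur.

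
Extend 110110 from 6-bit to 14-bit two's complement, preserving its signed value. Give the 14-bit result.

MSB of 110110 is 1; replicate it into the new high bits.
11111111|110110 → 11111111110110 (still -10).

11111111110110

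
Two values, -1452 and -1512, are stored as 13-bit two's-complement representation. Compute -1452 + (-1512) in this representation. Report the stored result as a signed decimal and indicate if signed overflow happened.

-1452 → 1101001010100
-1512 → 1101000011000
  1101001010100
+ 1101000011000
= 1010001101100  (discard carry-out 1)
Result 1010001101100: MSB = 1 → 5228 − 8192 = -2964.
Both addends are negative and so is the stored result: no signed overflow.

-2964; no overflow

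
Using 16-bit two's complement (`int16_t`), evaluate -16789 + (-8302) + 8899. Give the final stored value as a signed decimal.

-16789 + (-8302) = -25091 (1001110111111101)
-25091 + 8899 = -16192 (1100000011000000)

-16192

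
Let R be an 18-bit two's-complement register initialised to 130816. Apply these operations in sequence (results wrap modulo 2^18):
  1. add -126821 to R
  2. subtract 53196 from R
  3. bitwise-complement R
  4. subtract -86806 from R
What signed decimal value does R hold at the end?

Start: R = 130816 = 011111111100000000.
R = 130816 + (-126821) = 3995 = 000000111110011011
R = 3995 − 53196 = -49201 = 110011111111001111
R = NOT 110011111111001111 = 001100000000110000 = 49200
R = 49200 − (-86806) = 136006; wraps to -126138 = 100001001101000110

-126138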